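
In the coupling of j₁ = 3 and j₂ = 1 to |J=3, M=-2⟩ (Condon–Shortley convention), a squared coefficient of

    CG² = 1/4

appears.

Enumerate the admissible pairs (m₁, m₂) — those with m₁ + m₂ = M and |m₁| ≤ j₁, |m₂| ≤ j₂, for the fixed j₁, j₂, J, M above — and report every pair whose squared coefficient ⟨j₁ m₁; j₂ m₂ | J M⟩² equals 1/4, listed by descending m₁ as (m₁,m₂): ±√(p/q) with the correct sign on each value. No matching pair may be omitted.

(-3,1): −√(1/4)

Admissible pairs with m₁+m₂ = M = -2: (-3,1), (-2,0), (-1,-1)
  (m₁,m₂)=(-1,-1): CG² = 5/12, CG = +√(5/12)
  (m₁,m₂)=(-2,0): CG² = 1/3, CG = −√(1/3)
  (m₁,m₂)=(-3,1): CG² = 1/4, CG = −√(1/4)   ← matches the target
Pairs with CG² = 1/4: (-3,1): −√(1/4)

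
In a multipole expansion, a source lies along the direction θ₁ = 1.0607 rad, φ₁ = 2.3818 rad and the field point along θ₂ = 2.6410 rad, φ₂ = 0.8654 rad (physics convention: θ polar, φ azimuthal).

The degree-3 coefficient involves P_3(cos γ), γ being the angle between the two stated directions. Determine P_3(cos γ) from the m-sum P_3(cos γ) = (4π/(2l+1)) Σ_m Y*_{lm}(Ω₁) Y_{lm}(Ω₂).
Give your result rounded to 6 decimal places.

0.441580

Expand P_3 via completeness: Σ_{m} conj(Y_{3,m}) at Ω₁ times Y_{3,m} at Ω₂ —
  [-3]  conj(Y_{3,-3})(Ω₁) = +0.180459+0.210555i ; Y_{3,-3}(Ω₂) = -0.039434-0.023928i ; Δ = -0.002078-0.012621i
  [-2]  conj(Y_{3,-2})(Ω₁) = +0.019454-0.379538i ; Y_{3,-2}(Ω₂) = +0.032904+0.203889i ; Δ = +0.078023-0.008522i
  [-1]  conj(Y_{3,-1})(Ω₁) = -0.039258+0.037297i ; Y_{3,-1}(Ω₂) = +0.286429-0.336359i ; Δ = +0.001301+0.023888i
  [+0]  conj(Y_{3,0})(Ω₁) = -0.329432-0.000000i ; Y_{3,0}(Ω₂) = -0.277710+0.000000i ; Δ = +0.091486+0.000000i
  [+1]  conj(Y_{3,1})(Ω₁) = +0.039258+0.037297i ; Y_{3,1}(Ω₂) = -0.286429-0.336359i ; Δ = +0.001301-0.023888i
  [+2]  conj(Y_{3,2})(Ω₁) = +0.019454+0.379538i ; Y_{3,2}(Ω₂) = +0.032904-0.203889i ; Δ = +0.078023+0.008522i
  [+3]  conj(Y_{3,3})(Ω₁) = -0.180459+0.210555i ; Y_{3,3}(Ω₂) = +0.039434-0.023928i ; Δ = -0.002078+0.012621i
Total Σ_m = +0.245979+0.000000i. Multiply by 1.795196: +0.441580+0.000000i. P_3(cos γ) = 0.441580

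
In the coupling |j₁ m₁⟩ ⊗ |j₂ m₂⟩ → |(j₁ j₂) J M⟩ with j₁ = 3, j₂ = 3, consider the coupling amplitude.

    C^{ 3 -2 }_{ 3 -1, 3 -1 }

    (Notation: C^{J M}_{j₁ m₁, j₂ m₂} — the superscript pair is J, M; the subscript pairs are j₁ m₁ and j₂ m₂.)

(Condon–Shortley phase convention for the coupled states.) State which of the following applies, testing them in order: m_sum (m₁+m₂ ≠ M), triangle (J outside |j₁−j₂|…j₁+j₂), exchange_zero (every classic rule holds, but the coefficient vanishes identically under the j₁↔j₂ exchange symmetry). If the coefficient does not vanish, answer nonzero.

exchange_zero

m-sum: m₁+m₂ = -1+(-1) = -2, M = -2  ✓
triangle: |j₁−j₂| = 0 ≤ J = 3 ≤ j₁+j₂ = 6  ✓
exchange: j₁=j₂ and m₁=m₂, and (−1)^(j₁+j₂−J) = (−1)^3 = −1 forces ⟨j₁m₁;j₂m₂|JM⟩ = −⟨j₂m₂;j₁m₁|JM⟩ = −⟨j₁m₁;j₂m₂|JM⟩ ⇒ the coefficient vanishes identically
Racah sum check: Σ_k collapses to 0 ⇒ CG = 0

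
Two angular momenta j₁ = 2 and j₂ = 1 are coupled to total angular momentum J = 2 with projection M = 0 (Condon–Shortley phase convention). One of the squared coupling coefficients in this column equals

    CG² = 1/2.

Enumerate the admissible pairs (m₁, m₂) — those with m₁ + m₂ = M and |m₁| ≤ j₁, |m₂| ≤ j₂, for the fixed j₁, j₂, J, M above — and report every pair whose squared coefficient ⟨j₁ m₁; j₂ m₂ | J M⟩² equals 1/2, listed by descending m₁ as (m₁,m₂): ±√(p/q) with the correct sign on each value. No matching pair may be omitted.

(1,-1): +√(1/2); (-1,1): −√(1/2)

Admissible pairs with m₁+m₂ = M = 0: (-1,1), (0,0), (1,-1)
  (m₁,m₂)=(1,-1): CG² = 1/2, CG = +√(1/2)   ← matches the target
  (m₁,m₂)=(0,0): CG² = 0/1, CG = 0
  (m₁,m₂)=(-1,1): CG² = 1/2, CG = −√(1/2)   ← matches the target
Pairs with CG² = 1/2: (1,-1): +√(1/2); (-1,1): −√(1/2)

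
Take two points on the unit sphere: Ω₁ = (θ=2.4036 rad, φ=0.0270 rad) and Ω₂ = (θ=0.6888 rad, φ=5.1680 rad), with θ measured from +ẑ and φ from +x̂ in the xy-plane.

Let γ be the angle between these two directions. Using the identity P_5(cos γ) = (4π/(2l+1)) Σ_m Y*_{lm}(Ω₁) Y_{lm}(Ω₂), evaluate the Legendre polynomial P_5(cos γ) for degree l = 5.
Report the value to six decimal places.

-0.279072

Expand P_5 via completeness: Σ_{m} conj(Y_{5,m}) at Ω₁ times Y_{5,m} at Ω₂ —
  term(m=-5) = 0.00259 - 0.00167j   from Y*(Ω₁)=0.06340 + 0.00861j, Y(Ω₂)=0.03660 - 0.03129j
  term(m=-4) = 0.00589 + 0.04072j   from Y*(Ω₁)=-0.22120 - 0.02398j, Y(Ω₂)=-0.04605 - 0.17911j
  term(m=-3) = -0.15389 - 0.04508j   from Y*(Ω₁)=0.41228 + 0.03347j, Y(Ω₂)=-0.37964 - 0.07852j
  term(m=-2) = 0.09934 - 0.11474j   from Y*(Ω₁)=-0.36385 - 0.01967j, Y(Ω₂)=-0.25524 + 0.32916j
  term(m=-1) = -0.00078 - 0.00171j   from Y*(Ω₁)=-0.08005 - 0.00216j, Y(Ω₂)=0.01035 + 0.02112j
  term(m=+0) = -0.15059 + 0.00000j   from Y*(Ω₁)=0.38417 + 0.00000j, Y(Ω₂)=-0.39197 + 0.00000j
  term(m=+1) = -0.00078 + 0.00171j   from Y*(Ω₁)=0.08005 - 0.00216j, Y(Ω₂)=-0.01035 + 0.02112j
  term(m=+2) = 0.09934 + 0.11474j   from Y*(Ω₁)=-0.36385 + 0.01967j, Y(Ω₂)=-0.25524 - 0.32916j
  term(m=+3) = -0.15389 + 0.04508j   from Y*(Ω₁)=-0.41228 + 0.03347j, Y(Ω₂)=0.37964 - 0.07852j
  term(m=+4) = 0.00589 - 0.04072j   from Y*(Ω₁)=-0.22120 + 0.02398j, Y(Ω₂)=-0.04605 + 0.17911j
  term(m=+5) = 0.00259 + 0.00167j   from Y*(Ω₁)=-0.06340 + 0.00861j, Y(Ω₂)=-0.03660 - 0.03129j
Accumulated sum -0.24429 + 0.00000j; after 4π/(2l+1) scaling, -0.27907 + 0.00000j ⇒ P_5 = -0.279072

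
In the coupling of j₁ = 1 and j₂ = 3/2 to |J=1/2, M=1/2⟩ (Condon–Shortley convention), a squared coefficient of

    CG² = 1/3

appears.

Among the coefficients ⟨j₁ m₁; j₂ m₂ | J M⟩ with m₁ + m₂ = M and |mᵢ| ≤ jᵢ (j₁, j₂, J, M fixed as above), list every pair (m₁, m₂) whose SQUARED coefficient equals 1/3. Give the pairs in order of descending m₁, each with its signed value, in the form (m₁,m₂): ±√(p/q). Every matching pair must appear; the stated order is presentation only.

(0,1/2): −√(1/3)

Admissible pairs with m₁+m₂ = M = 1/2: (-1,3/2), (0,1/2), (1,-1/2)
  (m₁,m₂)=(1,-1/2): CG² = 1/6, CG = +√(1/6)
  (m₁,m₂)=(0,1/2): CG² = 1/3, CG = −√(1/3)   ← matches the target
  (m₁,m₂)=(-1,3/2): CG² = 1/2, CG = +√(1/2)
Pairs with CG² = 1/3: (0,1/2): −√(1/3)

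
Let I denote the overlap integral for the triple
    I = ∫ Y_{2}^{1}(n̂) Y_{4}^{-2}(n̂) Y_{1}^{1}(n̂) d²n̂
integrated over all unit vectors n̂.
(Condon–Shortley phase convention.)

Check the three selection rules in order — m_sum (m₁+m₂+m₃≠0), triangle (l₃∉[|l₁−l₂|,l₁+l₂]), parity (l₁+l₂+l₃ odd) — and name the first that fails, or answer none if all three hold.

triangle

m₁+m₂+m₃ = 1 − 2 + 1 = 0  ✓
triangle: need |l₁−l₂| ≤ l₃ ≤ l₁+l₂ = [2,6]; l₃=1 is outside  ✗
parity: l₁+l₂+l₃ = 7 is odd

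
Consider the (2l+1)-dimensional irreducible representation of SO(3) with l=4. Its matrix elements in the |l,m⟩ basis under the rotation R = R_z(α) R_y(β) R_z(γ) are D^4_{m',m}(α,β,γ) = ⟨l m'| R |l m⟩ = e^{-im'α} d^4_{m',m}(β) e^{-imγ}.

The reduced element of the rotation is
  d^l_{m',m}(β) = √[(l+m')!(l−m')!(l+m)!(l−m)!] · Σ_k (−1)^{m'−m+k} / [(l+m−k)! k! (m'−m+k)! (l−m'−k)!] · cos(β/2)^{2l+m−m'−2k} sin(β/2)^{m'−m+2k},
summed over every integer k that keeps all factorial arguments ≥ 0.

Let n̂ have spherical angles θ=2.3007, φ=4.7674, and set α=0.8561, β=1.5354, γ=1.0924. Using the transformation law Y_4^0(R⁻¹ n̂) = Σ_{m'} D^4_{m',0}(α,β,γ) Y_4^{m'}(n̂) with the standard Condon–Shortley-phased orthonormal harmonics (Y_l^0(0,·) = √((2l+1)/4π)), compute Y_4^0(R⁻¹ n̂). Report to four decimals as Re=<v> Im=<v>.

Re=-0.3122 Im=0.0000

Need the full column D^4_{m',0} for m'=−4..4 at α=0.8561, β=1.5354, γ=1.0924.
cos(β/2)=0.719510, sin(β/2)=0.694482
d^4_{-4,0}: single k=4 term ⇒ +0.521604;  D = -0.500883-0.145555i
d^4_{-3,0}: k∈[3..4] ⇒ +0.764243 -0.712000 = +0.052243;  D = -0.043890+0.028336i
d^4_{-2,0}: k∈[2..4] ⇒ +0.634840 -1.577181 +0.551013 = -0.391329;  D = +0.055151-0.387423i
d^4_{-1,0}: k∈[1..4] ⇒ +0.310051 -1.733139 +1.614664 -0.250715 = -0.059139;  D = -0.038759-0.044667i
d^4_{0,0}: k∈[0..4] ⇒ +0.071828 -1.070688 +2.244368 -0.929309 +0.054111 = +0.370310;  D = +0.370310+0.000000i
d^4_{1,0}: k∈[0..3] ⇒ -0.310051 +1.733139 -1.614664 +0.250715 = +0.059139;  D = +0.038759-0.044667i
d^4_{2,0}: k∈[0..2] ⇒ +0.634840 -1.577181 +0.551013 = -0.391329;  D = +0.055151+0.387423i
d^4_{3,0}: k∈[0..1] ⇒ -0.764243 +0.712000 = -0.052243;  D = +0.043890+0.028336i
d^4_{4,0}: single k=0 term ⇒ +0.521604;  D = -0.500883+0.145555i
Y_4^{m'}(θ=2.3007,φ=4.7674) and Σ D·Y over m':
  (-0.5009-0.1456i)·(+0.1332-0.0298i)  (-0.0439+0.0283i)·(+0.0568+0.3407i)  (+0.0552-0.3874i)·(-0.3901+0.0431i)  (-0.0388-0.0447i)·(-0.0015-0.0264i)  (+0.3703+0.0000i)·(-0.3617+0.0000i)  (+0.0388-0.0447i)·(+0.0015-0.0264i)  (+0.0552+0.3874i)·(-0.3901-0.0431i)  (+0.0439+0.0283i)·(-0.0568+0.3407i)  (-0.5009+0.1456i)·(+0.1332+0.0298i)
Y_4^0(R⁻¹ n̂) = -0.312244+0.000000i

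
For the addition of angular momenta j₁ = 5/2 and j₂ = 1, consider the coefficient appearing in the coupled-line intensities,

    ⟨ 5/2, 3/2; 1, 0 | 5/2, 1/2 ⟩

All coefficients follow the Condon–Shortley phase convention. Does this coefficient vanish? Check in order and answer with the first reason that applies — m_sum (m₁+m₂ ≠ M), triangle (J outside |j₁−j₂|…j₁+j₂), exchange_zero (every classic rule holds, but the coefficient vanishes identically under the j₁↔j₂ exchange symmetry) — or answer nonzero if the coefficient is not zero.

m-sum: m₁+m₂ = 3/2+0 = 3/2, M = 1/2  ✗ ⇒ coefficient is 0

m_sum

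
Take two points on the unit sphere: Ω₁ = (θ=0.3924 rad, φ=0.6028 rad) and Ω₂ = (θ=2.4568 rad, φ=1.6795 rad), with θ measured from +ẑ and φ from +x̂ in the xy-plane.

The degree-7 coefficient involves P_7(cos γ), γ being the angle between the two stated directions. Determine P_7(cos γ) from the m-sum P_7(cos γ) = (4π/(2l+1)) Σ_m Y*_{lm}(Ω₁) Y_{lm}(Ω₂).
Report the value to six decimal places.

-0.322356

Summing Y*_{l m}(θ₁,φ₁)·Y_{l m}(θ₂,φ₂) over m ∈ [−7, 7]; prefactor 4π/(2·7+1) = 0.837758:
  m=-7: (-0.000283-0.000527i) × (+0.013966+0.014667i) = +0.000004-0.000012i  (running Σ = +0.000004-0.000012i)
  m=-6: (-0.004807-0.002473i) × (+0.073749-0.056323i) = -0.000494+0.000088i  (running Σ = -0.000490+0.000077i)
  m=-5: (-0.030057+0.003856i) × (-0.130615-0.216170i) = +0.004759+0.005994i  (running Σ = +0.004269+0.006071i)
  m=-4: (-0.087482+0.078351i) × (-0.395983+0.183919i) = +0.020231-0.047115i  (running Σ = +0.024500-0.041045i)
  m=-3: (-0.074101+0.305976i) × (+0.133387+0.394420i) = -0.130567+0.011586i  (running Σ = -0.106067-0.029458i)
  m=-2: (+0.191172+0.499997i) × (+0.022514-0.004973i) = +0.006791+0.010306i  (running Σ = -0.099276-0.019152i)
  m=-1: (+0.330416+0.227410i) × (+0.041799+0.383004i) = -0.073288+0.136056i  (running Σ = -0.172564+0.116904i)
  m=0: (-0.266626-0.000000i) × (+0.148734+0.000000i) = -0.039656-0.000000i  (running Σ = -0.212221+0.116904i)
  m=1: (-0.330416+0.227410i) × (-0.041799+0.383004i) = -0.073288-0.136056i  (running Σ = -0.285509-0.019152i)
  m=2: (+0.191172-0.499997i) × (+0.022514+0.004973i) = +0.006791-0.010306i  (running Σ = -0.278718-0.029458i)
  m=3: (+0.074101+0.305976i) × (-0.133387+0.394420i) = -0.130567-0.011586i  (running Σ = -0.409285-0.041045i)
  m=4: (-0.087482-0.078351i) × (-0.395983-0.183919i) = +0.020231+0.047115i  (running Σ = -0.389054+0.006071i)
  m=5: (+0.030057+0.003856i) × (+0.130615-0.216170i) = +0.004759-0.005994i  (running Σ = -0.384295+0.000077i)
  m=6: (-0.004807+0.002473i) × (+0.073749+0.056323i) = -0.000494-0.000088i  (running Σ = -0.384788-0.000012i)
  m=7: (+0.000283-0.000527i) × (-0.013966+0.014667i) = +0.000004+0.000012i  (running Σ = -0.384785+0.000000i)
Accumulated sum -0.384785+0.000000i; after 4π/(2l+1) scaling, -0.322356+0.000000i ⇒ P_7 = -0.322356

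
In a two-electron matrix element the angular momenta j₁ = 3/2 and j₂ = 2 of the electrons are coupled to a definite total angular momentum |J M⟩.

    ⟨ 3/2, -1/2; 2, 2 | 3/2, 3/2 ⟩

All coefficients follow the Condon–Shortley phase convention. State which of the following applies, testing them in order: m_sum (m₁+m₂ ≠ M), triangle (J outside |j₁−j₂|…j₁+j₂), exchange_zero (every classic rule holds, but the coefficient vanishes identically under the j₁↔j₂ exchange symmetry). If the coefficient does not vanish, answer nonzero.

m-sum: m₁+m₂ = -1/2+2 = 3/2, M = 3/2  ✓
triangle: |j₁−j₂| = 1/2 ≤ J = 3/2 ≤ j₁+j₂ = 7/2  ✓
exchange: j₁≠j₂ or m₁≠m₂ — the exchange symmetry imposes no constraint here
value check: CG = +√(2/5) = +0.632456 ≠ 0

nonzero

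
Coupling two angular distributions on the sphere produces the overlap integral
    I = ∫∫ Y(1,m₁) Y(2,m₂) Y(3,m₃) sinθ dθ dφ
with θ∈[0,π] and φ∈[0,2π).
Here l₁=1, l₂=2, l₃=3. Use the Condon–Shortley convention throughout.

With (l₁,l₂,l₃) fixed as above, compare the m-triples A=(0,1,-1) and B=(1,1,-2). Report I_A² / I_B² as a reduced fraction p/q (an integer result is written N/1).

4/5

l's match ⇒ only the (l;m) 3-j factors differ between A and B.
A: triangle coeff Δ(1,2,3) = 1/105; Σ_t [0,0]: t=0:+1/6 = 1/6; (3j)²=8/105 [(1 2 3; 0 1 -1)], sign=+1
B: triangle coeff Δ(1,2,3) = 1/105; Σ_t [0,0]: t=0:+1/12 = 1/12; (3j)²=2/21 [(1 2 3; 1 1 -2)], sign=-1
I_A²/I_B² = (8/105)/(2/21) = 4/5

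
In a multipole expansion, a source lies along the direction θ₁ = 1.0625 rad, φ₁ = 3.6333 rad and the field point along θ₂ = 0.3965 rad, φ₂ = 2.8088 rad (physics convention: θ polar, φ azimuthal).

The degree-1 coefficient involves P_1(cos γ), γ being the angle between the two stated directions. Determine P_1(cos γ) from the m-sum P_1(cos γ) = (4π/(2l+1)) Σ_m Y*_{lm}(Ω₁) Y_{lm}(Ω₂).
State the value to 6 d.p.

Expand P_1 via completeness: Σ_{m} conj(Y_{1,m}) at Ω₁ times Y_{1,m} at Ω₂ —
  m=-1: (-0.266058-0.142496i) × (-0.126107-0.043588i) = +0.027340+0.029567i  (running Σ = +0.027340+0.029567i)
  m=0: (+0.237798-0.000000i) × (+0.450696+0.000000i) = +0.107174+0.000000i  (running Σ = +0.134515+0.029567i)
  m=1: (+0.266058-0.142496i) × (+0.126107-0.043588i) = +0.027340-0.029567i  (running Σ = +0.161855+0.000000i)
Σ over m = +0.161855+0.000000i; ×(4π/3) → +0.677979+0.000000i. Real part: 0.677979

0.677979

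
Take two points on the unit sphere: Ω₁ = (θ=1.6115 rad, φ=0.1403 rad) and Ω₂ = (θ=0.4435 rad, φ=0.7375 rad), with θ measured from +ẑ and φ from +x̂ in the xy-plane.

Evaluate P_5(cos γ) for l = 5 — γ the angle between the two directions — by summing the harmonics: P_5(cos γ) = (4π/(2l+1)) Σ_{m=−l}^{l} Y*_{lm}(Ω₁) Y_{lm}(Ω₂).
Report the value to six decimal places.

Summing Y*_{l m}(θ₁,φ₁)·Y_{l m}(θ₂,φ₂) over m ∈ [−5, 5]; prefactor 4π/(2·5+1) = 1.142397:
  m=-5: Y*=(0.353073, 0.298296)  Y=(-0.005771, 0.003506)  product (-0.003083, -0.000484)
  m=-4: Y*=(-0.050397, -0.031681)  Y=(-0.044125, -0.008559)  product (0.001953, 0.001829)
  m=-3: Y*=(-0.310272, -0.138894)  Y=(-0.103773, -0.138883)  product (0.012908, 0.057505)
  m=-2: Y*=(0.065829, 0.018972)  Y=(0.039028, -0.406164)  product (0.010275, -0.025997)
  m=-1: Y*=(0.309544, 0.043716)  Y=(0.361759, -0.328663)  product (0.126348, -0.085921)
  m=+0: Y*=(-0.070834, -0.000000)  Y=(-0.018521, 0.000000)  product (0.001312, 0.000000)
  m=+1: Y*=(-0.309544, 0.043716)  Y=(-0.361759, -0.328663)  product (0.126348, 0.085921)
  m=+2: Y*=(0.065829, -0.018972)  Y=(0.039028, 0.406164)  product (0.010275, 0.025997)
  m=+3: Y*=(0.310272, -0.138894)  Y=(0.103773, -0.138883)  product (0.012908, -0.057505)
  m=+4: Y*=(-0.050397, 0.031681)  Y=(-0.044125, 0.008559)  product (0.001953, -0.001829)
  m=+5: Y*=(-0.353073, 0.298296)  Y=(0.005771, 0.003506)  product (-0.003083, 0.000484)
Accumulated sum (0.298113, 0.000000); after 4π/(2l+1) scaling, (0.340563, 0.000000) ⇒ P_5 = 0.340563

0.340563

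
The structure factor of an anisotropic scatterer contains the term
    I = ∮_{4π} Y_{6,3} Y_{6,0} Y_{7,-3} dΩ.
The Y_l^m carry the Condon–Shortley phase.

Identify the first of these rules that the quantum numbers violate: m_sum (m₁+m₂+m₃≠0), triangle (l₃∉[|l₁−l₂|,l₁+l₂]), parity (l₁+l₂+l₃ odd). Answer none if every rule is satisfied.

azimuthal sum: 3 + 0 − 3 = 0  ✓
0 ≤ 7 ≤ 12 (triangle on l)  ✓
L = 6 + 6 + 7 = 19 (odd)  ✗

parity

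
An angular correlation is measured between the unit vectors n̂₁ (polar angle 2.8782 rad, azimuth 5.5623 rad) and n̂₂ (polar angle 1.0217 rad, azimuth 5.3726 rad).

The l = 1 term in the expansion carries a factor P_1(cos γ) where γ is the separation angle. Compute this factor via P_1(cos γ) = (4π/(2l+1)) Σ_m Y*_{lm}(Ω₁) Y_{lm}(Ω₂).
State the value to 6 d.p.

-0.285817

Term-by-term m-sum for l=1 (normalisation 4π/3 = 4.188790):
  m=-1: Y*=(0.067574, -0.059373)  Y=(0.180738, 0.232777)  product (0.026034, 0.004999)
  m=+0: Y*=(-0.471752, -0.000000)  Y=(0.255010, 0.000000)  product (-0.120301, -0.000000)
  m=+1: Y*=(-0.067574, -0.059373)  Y=(-0.180738, 0.232777)  product (0.026034, -0.004999)
Total Σ_m = (-0.068234, 0.000000). Multiply by 4.188790: (-0.285817, 0.000000). P_1(cos γ) = -0.285817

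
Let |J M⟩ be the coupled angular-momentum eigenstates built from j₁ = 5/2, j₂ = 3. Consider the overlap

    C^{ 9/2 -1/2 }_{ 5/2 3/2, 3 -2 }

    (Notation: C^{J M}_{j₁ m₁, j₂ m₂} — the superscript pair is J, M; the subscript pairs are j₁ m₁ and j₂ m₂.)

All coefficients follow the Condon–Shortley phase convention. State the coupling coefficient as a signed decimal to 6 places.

j₁+j₂−J=1  J+j₁−j₂=4  J−j₁+j₂=5  j₁+j₂+J+1=11
(j₁±m₁, j₂±m₂, J±M) = (4,1,1,5,4,5)
P² = 460800/77
sum k=0..1:
  [0] +1/144 = 1/144
  [1] −1/2880 = -1/2880
S = 19/2880
C² = P²·S² = 361/1386 ; C = +0.510355

+√(361/1386) ≈ +0.510355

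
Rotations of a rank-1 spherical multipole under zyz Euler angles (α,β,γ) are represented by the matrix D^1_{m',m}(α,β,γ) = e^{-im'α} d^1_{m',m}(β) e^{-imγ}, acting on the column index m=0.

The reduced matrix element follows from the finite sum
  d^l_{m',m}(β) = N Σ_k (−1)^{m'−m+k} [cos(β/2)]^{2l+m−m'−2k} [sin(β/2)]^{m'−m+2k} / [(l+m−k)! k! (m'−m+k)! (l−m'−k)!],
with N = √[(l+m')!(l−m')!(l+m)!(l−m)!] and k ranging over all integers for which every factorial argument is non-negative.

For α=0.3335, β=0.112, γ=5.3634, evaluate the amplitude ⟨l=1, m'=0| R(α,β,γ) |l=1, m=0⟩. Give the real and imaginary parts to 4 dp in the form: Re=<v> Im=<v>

Split into d^1_{0,0}(β=0.1120) × two z-phases.
c=cos(0.112000/2)=0.998432, s=sin(0.112000/2)=0.055971; N=√[1·1·1·1]=1.000000
The bounds max(0,m−m')=0 and min(l+m,l−m')=1 give 2 terms
  k=0: (−1)^0·1.0000/(1)·0.9984^2·0.0560^0 = +0.996867
  k=1: (−1)^1·1.0000/(1)·0.9984^0·0.0560^2 = -0.003133
d^1_{0,0}(0.1120) = +0.996867 -0.003133 = +0.993735
Phases: e^{-i·(0)·0.3335}=+1.000000+0.000000i, e^{-i·(0)·5.3634}=+1.000000+0.000000i ⇒ D=+0.993735+0.000000i

Re=0.9937 Im=0.0000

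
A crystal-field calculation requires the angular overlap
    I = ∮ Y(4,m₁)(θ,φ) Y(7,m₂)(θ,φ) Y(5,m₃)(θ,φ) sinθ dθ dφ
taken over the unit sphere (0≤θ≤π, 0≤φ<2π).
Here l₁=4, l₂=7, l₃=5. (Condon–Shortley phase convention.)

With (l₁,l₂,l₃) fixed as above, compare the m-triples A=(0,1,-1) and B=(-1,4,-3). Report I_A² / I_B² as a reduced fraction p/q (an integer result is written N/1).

770/169

l's match ⇒ only the (l;m) 3-j factors differ between A and B.
A: triangle coeff Δ(4,7,5) = 1/6126120; Σ_t [2,4]: t=2:+1/138240 t=3:−1/25920 t=4:+1/55296 = -11/829440; (3j)²=11/1326 [(4 7 5; 0 1 -1)], sign=-1
B: triangle coeff Δ(4,7,5) = 1/6126120; Σ_t [3,5]: t=3:−1/2903040 t=4:+1/241920 t=5:−1/345600 = 13/14515200; (3j)²=13/7140 [(4 7 5; -1 4 -3)], sign=+1
I_A²/I_B² = (11/1326)/(13/7140) = 770/169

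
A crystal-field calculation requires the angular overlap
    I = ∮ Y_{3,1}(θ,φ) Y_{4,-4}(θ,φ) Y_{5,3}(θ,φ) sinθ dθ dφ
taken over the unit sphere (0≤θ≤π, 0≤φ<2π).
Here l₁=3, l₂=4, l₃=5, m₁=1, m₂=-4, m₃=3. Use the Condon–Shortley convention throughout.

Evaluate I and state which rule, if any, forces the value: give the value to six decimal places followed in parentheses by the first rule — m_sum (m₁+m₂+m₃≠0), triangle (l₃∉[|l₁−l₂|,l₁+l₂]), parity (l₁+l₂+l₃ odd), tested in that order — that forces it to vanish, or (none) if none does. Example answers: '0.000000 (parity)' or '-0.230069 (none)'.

Checks pass: Σm=0; 12 even; l₃=5∈[1,7].
(2·3+1)(2·4+1)(2·5+1) = 693
Δ: 2! 4! 6! / 13! → 1/180180
sum: t=0:+1/576 t=1:−1/144 t=2:+1/576 = -1/288
3j²(3 4 5; 0 0 0) = Δ·Π!·Σ² = 20/1001  (sign +1)
sum: t=0:+1/5760 = 1/5760
3j²(3 4 5; 1 -4 3) = Δ·Π!·Σ² = 56/2145  (sign +1)
combine: 4πI² = 693·20/1001·56/2145 = 672/1859
take √, sign +1: I = 0.16960553
No selection rule forces the value: the integral is nonzero (none).

0.169606 (none)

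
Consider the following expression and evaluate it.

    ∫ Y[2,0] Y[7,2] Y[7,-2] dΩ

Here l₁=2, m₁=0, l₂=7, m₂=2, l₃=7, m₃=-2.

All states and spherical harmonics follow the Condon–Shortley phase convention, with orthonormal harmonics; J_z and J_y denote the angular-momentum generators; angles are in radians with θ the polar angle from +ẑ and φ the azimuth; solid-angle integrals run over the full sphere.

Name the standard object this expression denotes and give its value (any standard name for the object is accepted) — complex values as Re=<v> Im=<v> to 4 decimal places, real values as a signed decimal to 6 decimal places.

This is a Gaunt coefficient — the integral of a triple product of spherical harmonics over the sphere.
Checks pass: Σm=0; 16 even; l₃=7∈[5,9].
(2·2+1)(2·7+1)(2·7+1) = 1125
Δ: 2! 2! 12! / 17! → 1/185640
sum: t=0:+1/2419200 t=1:−1/518400 t=2:+1/2419200 = -1/907200
3j²(2 7 7; 0 0 0) = Δ·Π!·Σ² = 56/3315  (sign +1)
sum: t=0:+1/8709120 t=1:−1/967680 t=2:+1/2419200 = -11/21772800
3j²(2 7 7; 0 2 -2) = Δ·Π!·Σ² = 242/23205  (sign +1)
combine: 4πI² = 1125·56/3315·242/23205 = 9680/48841
take √, sign +1: I = 0.12558578

Gaunt coefficient, +0.125586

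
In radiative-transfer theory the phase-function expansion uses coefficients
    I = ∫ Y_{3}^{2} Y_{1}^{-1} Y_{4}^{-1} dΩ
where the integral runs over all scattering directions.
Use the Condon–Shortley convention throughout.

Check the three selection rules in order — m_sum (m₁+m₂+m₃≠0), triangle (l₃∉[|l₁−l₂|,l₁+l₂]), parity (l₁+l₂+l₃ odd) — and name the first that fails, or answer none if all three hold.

none

Σmᵢ = 0  ✓
l₃∈[|l₁−l₂|,l₁+l₂]=[2,4], have l₃=4  ✓
Σlᵢ = 8 ⇒ even  ✓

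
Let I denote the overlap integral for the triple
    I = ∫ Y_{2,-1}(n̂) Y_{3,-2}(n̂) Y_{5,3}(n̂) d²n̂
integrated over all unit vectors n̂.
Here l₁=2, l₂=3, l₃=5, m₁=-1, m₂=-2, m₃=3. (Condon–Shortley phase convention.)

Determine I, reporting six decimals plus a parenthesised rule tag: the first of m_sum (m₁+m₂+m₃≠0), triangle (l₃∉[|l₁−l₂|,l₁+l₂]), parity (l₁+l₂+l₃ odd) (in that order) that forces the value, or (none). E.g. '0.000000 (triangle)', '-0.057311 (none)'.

-0.253584 (none)

m-sum 0 ✓  L=10 even ✓  1≤5≤5 ✓
Π(2lᵢ+1) = 5×7×11 = 385
triangle coeff Δ(2,3,5) = 1/2310
Σ_t [0,0]: t=0:+1/144 = 1/144
(3j)²=10/231 [(2 3 5; 0 0 0)], sign=-1
Σ_t [0,0]: t=0:+1/720 = 1/720
(3j)²=8/165 [(2 3 5; -1 -2 3)], sign=+1
⇒ 4πI² = 80/99
I = (-1)√(80/99/(4π)) = -0.25358436
No selection rule forces the value: the integral is nonzero (none).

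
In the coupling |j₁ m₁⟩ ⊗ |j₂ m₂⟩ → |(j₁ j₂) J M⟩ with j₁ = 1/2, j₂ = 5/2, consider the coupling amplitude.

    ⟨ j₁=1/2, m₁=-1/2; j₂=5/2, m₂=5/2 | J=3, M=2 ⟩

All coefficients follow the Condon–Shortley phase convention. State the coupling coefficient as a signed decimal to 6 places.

+0.408248  (= +√(1/6))

j₁+j₂−J=0  J+j₁−j₂=1  J−j₁+j₂=5  j₁+j₂+J+1=7
(j₁±m₁, j₂±m₂, J±M) = (0,1,5,0,5,1)
P² = 2400
sum k=0..0:
  [0] +1/120 = 1/120
S = 1/120
C² = P²·S² = 1/6 ; C = +0.408248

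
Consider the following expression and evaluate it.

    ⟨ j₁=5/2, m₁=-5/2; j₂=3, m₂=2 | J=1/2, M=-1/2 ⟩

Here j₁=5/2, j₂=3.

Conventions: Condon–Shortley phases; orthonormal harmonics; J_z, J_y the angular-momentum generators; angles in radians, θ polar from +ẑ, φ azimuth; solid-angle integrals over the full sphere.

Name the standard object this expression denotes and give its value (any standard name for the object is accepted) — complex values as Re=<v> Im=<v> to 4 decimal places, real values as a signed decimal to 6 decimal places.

This is a Clebsch–Gordan (vector-coupling) coefficient.
j₁+j₂−J=5  J+j₁−j₂=0  J−j₁+j₂=1  j₁+j₂+J+1=7
(j₁±m₁, j₂±m₂, J±M) = (0,5,5,1,0,1)
P² = 4800/7
sum k=5..5:
  [5] −1/120 = -1/120
S = -1/120
C² = P²·S² = 1/21 ; C = -0.218218

Clebsch–Gordan coefficient, −√(1/21) ≈ -0.218218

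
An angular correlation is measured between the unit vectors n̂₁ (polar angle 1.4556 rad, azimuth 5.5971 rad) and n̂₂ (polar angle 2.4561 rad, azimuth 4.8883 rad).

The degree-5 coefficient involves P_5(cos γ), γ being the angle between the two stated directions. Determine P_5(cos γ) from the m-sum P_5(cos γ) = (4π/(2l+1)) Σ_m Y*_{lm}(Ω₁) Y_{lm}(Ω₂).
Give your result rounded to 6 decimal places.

Addition theorem: P_5(cos γ) = (4π/11) Σ_m Y*_{lm}(Ω₁) Y_{lm}(Ω₂), m = −5…5:
  [-5]  conj(Y_{5,-5})(Ω₁) = (-0.430357, 0.127878) ; Y_{5,-5}(Ω₂) = (0.036358, 0.030083) ; Δ = (-0.019494, -0.008297)
  [-4]  conj(Y_{5,-4})(Ω₁) = (-0.151481, -0.063555) ; Y_{5,-4}(Ω₂) = (-0.139136, 0.118062) ; Δ = (0.028580, -0.009041)
  [-3]  conj(Y_{5,-3})(Ω₁) = (0.139948, 0.263988) ; Y_{5,-3}(Ω₂) = (-0.194166, -0.333117) ; Δ = (0.060766, -0.097876)
  [-2]  conj(Y_{5,-2})(Ω₁) = (-0.036427, 0.180978) ; Y_{5,-2}(Ω₂) = (0.393728, -0.144536) ; Δ = (0.011815, 0.076521)
  [-1]  conj(Y_{5,-1})(Ω₁) = (0.201540, -0.165016) ; Y_{5,-1}(Ω₂) = (0.005377, 0.030248) ; Δ = (0.006075, 0.005209)
  [+0]  conj(Y_{5,0})(Ω₁) = (0.189353, -0.000000) ; Y_{5,0}(Ω₂) = (0.391480, 0.000000) ; Δ = (0.074128, 0.000000)
  [+1]  conj(Y_{5,1})(Ω₁) = (-0.201540, -0.165016) ; Y_{5,1}(Ω₂) = (-0.005377, 0.030248) ; Δ = (0.006075, -0.005209)
  [+2]  conj(Y_{5,2})(Ω₁) = (-0.036427, -0.180978) ; Y_{5,2}(Ω₂) = (0.393728, 0.144536) ; Δ = (0.011815, -0.076521)
  [+3]  conj(Y_{5,3})(Ω₁) = (-0.139948, 0.263988) ; Y_{5,3}(Ω₂) = (0.194166, -0.333117) ; Δ = (0.060766, 0.097876)
  [+4]  conj(Y_{5,4})(Ω₁) = (-0.151481, 0.063555) ; Y_{5,4}(Ω₂) = (-0.139136, -0.118062) ; Δ = (0.028580, 0.009041)
  [+5]  conj(Y_{5,5})(Ω₁) = (0.430357, 0.127878) ; Y_{5,5}(Ω₂) = (-0.036358, 0.030083) ; Δ = (-0.019494, 0.008297)
Σ over m = (0.249613, 0.000000); ×(4π/11) → (0.285157, 0.000000). Real part: 0.285157

0.285157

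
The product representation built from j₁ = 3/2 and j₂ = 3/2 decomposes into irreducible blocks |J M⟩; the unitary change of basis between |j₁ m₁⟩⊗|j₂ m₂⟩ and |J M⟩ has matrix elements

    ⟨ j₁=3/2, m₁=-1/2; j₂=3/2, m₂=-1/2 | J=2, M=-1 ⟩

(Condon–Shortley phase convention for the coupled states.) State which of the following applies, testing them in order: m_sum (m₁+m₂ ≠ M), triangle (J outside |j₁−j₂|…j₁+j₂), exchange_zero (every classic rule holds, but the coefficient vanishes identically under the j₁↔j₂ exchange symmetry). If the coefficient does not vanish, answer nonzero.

exchange_zero

m-sum: m₁+m₂ = -1/2+(-1/2) = -1, M = -1  ✓
triangle: |j₁−j₂| = 0 ≤ J = 2 ≤ j₁+j₂ = 3  ✓
exchange: j₁=j₂ and m₁=m₂, and (−1)^(j₁+j₂−J) = (−1)^1 = −1 forces ⟨j₁m₁;j₂m₂|JM⟩ = −⟨j₂m₂;j₁m₁|JM⟩ = −⟨j₁m₁;j₂m₂|JM⟩ ⇒ the coefficient vanishes identically
Racah sum check: Σ_k collapses to 0 ⇒ CG = 0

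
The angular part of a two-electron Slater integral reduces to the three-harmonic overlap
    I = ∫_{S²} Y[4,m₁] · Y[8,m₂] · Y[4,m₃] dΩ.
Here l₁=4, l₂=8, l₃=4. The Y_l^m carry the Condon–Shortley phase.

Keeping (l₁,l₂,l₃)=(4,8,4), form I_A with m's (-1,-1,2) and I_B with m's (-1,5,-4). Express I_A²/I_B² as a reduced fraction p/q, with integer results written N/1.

Same 4,8,4: normalisation and zero-m 3j drop out of the ratio.
A: Δ: 8! 0! 8! / 17! → 1/218790; sum: t=5:−1/1036800 = -1/1036800; 3j²(4 8 4; -1 -1 2) = Δ·Π!·Σ² = 98/12155  (sign -1)
B: Δ: 8! 0! 8! / 17! → 1/218790; sum: t=5:−1/29030400 = -1/29030400; 3j²(4 8 4; -1 5 -4) = Δ·Π!·Σ² = 1/170  (sign -1)
I_A²/I_B² = (98/12155)/(1/170) = 196/143

196/143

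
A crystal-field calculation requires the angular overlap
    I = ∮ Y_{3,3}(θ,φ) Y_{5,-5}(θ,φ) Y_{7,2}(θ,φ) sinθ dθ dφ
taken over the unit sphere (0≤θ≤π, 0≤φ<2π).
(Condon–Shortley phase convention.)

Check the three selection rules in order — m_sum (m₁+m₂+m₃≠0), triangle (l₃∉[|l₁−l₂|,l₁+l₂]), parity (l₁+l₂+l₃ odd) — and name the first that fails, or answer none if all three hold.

azimuthal sum: 3 − 5 + 2 = 0  ✓
2 ≤ 7 ≤ 8 (triangle on l)  ✓
L = 3 + 5 + 7 = 15 (odd)  ✗

parity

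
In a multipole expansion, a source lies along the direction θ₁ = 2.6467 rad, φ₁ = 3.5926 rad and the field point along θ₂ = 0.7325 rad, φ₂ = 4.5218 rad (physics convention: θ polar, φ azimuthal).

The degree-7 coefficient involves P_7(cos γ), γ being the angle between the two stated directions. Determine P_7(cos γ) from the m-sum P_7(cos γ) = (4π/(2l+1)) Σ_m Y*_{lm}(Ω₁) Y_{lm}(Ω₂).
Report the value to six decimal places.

Term-by-term m-sum for l=7 (normalisation 4π/15 = 0.837758):
  m=-7: (0.00273 + 0.00004j) × (0.02907 - 0.00701j) = 0.00008 - 0.00002j  (running Σ = 0.00008 - 0.00002j)
  m=-6: (0.01713 - 0.00797j) × (-0.05155 - 0.11323j) = -0.00179 - 0.00153j  (running Σ = -0.00171 - 0.00155j)
  m=-5: (0.05082 - 0.06230j) × (-0.24746 + 0.17586j) = -0.00162 + 0.02435j  (running Σ = -0.00333 + 0.02281j)
  m=-4: (0.05367 - 0.22595j) × (0.33037 + 0.31549j) = 0.08902 - 0.05771j  (running Σ = 0.08569 - 0.03490j)
  m=-3: (-0.09641 - 0.43571j) × (0.18287 - 0.28419j) = -0.14146 - 0.05228j  (running Σ = -0.05577 - 0.08718j)
  m=-2: (-0.29995 - 0.37955j) × (0.10184 + 0.04081j) = -0.01505 - 0.05089j  (running Σ = -0.07082 - 0.13808j)
  m=-1: (-0.05267 - 0.02551j) × (0.07418 - 0.38449j) = -0.01371 + 0.01836j  (running Σ = -0.08453 - 0.11972j)
  m=0: (0.44606 + 0.00000j) × (-0.00862 + 0.00000j) = -0.00385 + 0.00000j  (running Σ = -0.08838 - 0.11972j)
  m=1: (0.05267 - 0.02551j) × (-0.07418 - 0.38449j) = -0.01371 - 0.01836j  (running Σ = -0.10209 - 0.13808j)
  m=2: (-0.29995 + 0.37955j) × (0.10184 - 0.04081j) = -0.01505 + 0.05089j  (running Σ = -0.11715 - 0.08718j)
  m=3: (0.09641 - 0.43571j) × (-0.18287 - 0.28419j) = -0.14146 + 0.05228j  (running Σ = -0.25860 - 0.03490j)
  m=4: (0.05367 + 0.22595j) × (0.33037 - 0.31549j) = 0.08902 + 0.05771j  (running Σ = -0.16959 + 0.02281j)
  m=5: (-0.05082 - 0.06230j) × (0.24746 + 0.17586j) = -0.00162 - 0.02435j  (running Σ = -0.17121 - 0.00155j)
  m=6: (0.01713 + 0.00797j) × (-0.05155 + 0.11323j) = -0.00179 + 0.00153j  (running Σ = -0.17299 - 0.00002j)
  m=7: (-0.00273 + 0.00004j) × (-0.02907 - 0.00701j) = 0.00008 + 0.00002j  (running Σ = -0.17291 + 0.00000j)
Accumulated sum -0.17291 + 0.00000j; after 4π/(2l+1) scaling, -0.14486 + 0.00000j ⇒ P_7 = -0.144861

-0.144861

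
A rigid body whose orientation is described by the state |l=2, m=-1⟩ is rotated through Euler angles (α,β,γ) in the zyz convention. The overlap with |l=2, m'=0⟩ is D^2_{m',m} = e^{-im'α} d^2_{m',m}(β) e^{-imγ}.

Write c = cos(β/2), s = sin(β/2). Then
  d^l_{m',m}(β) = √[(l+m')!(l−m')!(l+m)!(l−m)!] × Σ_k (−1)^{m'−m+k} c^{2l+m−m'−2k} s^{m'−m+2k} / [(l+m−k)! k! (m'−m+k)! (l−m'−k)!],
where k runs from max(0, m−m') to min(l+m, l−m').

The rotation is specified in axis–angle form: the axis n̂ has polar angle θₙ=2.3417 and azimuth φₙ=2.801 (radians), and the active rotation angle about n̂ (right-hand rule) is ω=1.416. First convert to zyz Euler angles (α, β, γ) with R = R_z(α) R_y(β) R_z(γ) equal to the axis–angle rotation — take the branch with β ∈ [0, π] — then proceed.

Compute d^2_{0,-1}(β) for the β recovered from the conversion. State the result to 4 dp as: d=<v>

d=-0.5709

Axis–angle → zyz. n̂ = (sinθₙcosφₙ, sinθₙsinφₙ, cosθₙ) = (-0.676078, +0.239605, -0.696784), ω = 1.4160.
R = I cosω + sinω [n̂]ₓ + (1−cosω) n̂n̂ᵀ gives
  R = [+0.540788, +0.551436, +0.635190; -0.825468, +0.202738, +0.526782; +0.161710, -0.809207, +0.564831]
β = atan2(√(R₁₃²+R₂₃²), R₃₃) = 0.970567; α = atan2(R₂₃, R₁₃) mod 2π = 0.692372; γ = atan2(R₃₂, −R₃₁) mod 2π = 4.515150
d^2_{0,-1}(β=0.9706) via the finite sum:
With c≡cos(β/2)=0.884543 and s≡sin(β/2)=0.466459, N=[2·2·1·6]^{1/2}=4.898979
The bounds max(0,m−m')=0 and min(l+m,l−m')=1 give 2 terms
  k=0: (−1)^1·4.8990/(2)·0.8845^3·0.4665^1 = -0.790762
  k=1: (−1)^2·4.8990/(2)·0.8845^1·0.4665^3 = +0.219905
d^2_{0,-1}(0.9706) = -0.790762 +0.219905 = -0.570857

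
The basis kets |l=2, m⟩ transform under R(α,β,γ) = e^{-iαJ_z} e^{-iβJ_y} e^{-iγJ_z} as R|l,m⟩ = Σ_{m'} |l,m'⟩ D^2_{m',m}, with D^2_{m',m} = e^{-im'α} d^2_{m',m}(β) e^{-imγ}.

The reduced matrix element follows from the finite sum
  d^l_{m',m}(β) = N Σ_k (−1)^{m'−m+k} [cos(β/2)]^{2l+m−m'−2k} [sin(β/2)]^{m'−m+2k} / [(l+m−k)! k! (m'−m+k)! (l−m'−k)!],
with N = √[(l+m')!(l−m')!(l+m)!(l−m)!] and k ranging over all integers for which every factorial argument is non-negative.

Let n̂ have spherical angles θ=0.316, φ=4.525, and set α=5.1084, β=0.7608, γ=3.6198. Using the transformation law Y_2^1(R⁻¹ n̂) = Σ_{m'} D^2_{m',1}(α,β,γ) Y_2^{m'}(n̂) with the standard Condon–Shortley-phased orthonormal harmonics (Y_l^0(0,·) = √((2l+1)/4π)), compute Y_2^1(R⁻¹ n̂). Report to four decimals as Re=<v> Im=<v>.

Need the full column D^2_{m',1} for m'=−2..2 at α=5.1084, β=0.7608, γ=3.6198.
cos(β/2)=0.928516, sin(β/2)=0.371292
d^2_{-2,1}: single k=3 term ⇒ +0.095053;  D = +0.090411+0.029342i
d^2_{-1,1}: k∈[2..3] ⇒ +0.356559 -0.019005 = +0.337554;  D = +0.027714+0.336414i
d^2_{0,1}: k∈[1..2] ⇒ +0.728047 -0.116416 = +0.611632;  D = -0.543020+0.281466i
d^2_{1,1}: k∈[0..1] ⇒ +0.743289 -0.356559 = +0.386731;  D = -0.296639-0.248125i
d^2_{2,1}: single k=0 term ⇒ -0.594448;  D = -0.175993+0.567798i
Y_2^{m'}(θ=0.316,φ=4.525) and Σ D·Y over m':
  (+0.0904+0.0293i)·(-0.0347-0.0137i)  (+0.0277+0.3364i)·(-0.0425+0.2242i)  (-0.5430+0.2815i)·(+0.5394+0.0000i)  (-0.2966-0.2481i)·(+0.0425+0.2242i)  (-0.1760+0.5678i)·(-0.0347+0.0137i)
Y_2^1(R⁻¹ n̂) = -0.330873+0.042313i

Re=-0.3309 Im=0.0423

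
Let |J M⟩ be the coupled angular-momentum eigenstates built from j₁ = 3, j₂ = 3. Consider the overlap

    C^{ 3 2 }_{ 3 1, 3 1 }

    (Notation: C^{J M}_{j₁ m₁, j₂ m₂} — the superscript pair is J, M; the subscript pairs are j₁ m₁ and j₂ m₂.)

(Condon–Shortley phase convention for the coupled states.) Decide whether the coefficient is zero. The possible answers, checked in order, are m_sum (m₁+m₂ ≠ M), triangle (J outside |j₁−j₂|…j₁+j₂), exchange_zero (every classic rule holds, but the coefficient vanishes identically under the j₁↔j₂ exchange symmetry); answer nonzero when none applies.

m-sum: m₁+m₂ = 1+1 = 2, M = 2  ✓
triangle: |j₁−j₂| = 0 ≤ J = 3 ≤ j₁+j₂ = 6  ✓
exchange: j₁=j₂ and m₁=m₂, and (−1)^(j₁+j₂−J) = (−1)^3 = −1 forces ⟨j₁m₁;j₂m₂|JM⟩ = −⟨j₂m₂;j₁m₁|JM⟩ = −⟨j₁m₁;j₂m₂|JM⟩ ⇒ the coefficient vanishes identically
Racah sum check: Σ_k collapses to 0 ⇒ CG = 0

exchange_zero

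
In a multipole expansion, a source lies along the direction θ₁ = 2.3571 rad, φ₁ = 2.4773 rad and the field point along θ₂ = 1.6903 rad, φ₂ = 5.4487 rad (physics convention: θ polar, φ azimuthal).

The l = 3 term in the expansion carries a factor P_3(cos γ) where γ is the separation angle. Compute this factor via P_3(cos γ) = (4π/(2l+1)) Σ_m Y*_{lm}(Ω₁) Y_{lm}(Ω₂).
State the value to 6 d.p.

Term-by-term m-sum for l=3 (normalisation 4π/7 = 1.795196):
  term(m=-3) = -0.052412-0.029357i   from Y*(Ω₁)=+0.060265+0.134200i, Y(Ω₂)=-0.327998+0.243260i
  term(m=-2) = +0.040871+0.014475i   from Y*(Ω₁)=-0.086585+0.350461i, Y(Ω₂)=+0.011773-0.119530i
  term(m=-1) = +0.100911+0.017342i   from Y*(Ω₁)=-0.270462+0.211773i, Y(Ω₂)=-0.200173-0.220857i
  term(m=+0) = +0.017052+0.000000i   from Y*(Ω₁)=+0.130861-0.000000i, Y(Ω₂)=+0.130308+0.000000i
  term(m=+1) = +0.100911-0.017342i   from Y*(Ω₁)=+0.270462+0.211773i, Y(Ω₂)=+0.200173-0.220857i
  term(m=+2) = +0.040871-0.014475i   from Y*(Ω₁)=-0.086585-0.350461i, Y(Ω₂)=+0.011773+0.119530i
  term(m=+3) = -0.052412+0.029357i   from Y*(Ω₁)=-0.060265+0.134200i, Y(Ω₂)=+0.327998+0.243260i
Total Σ_m = +0.195792+0.000000i. Multiply by 1.795196: +0.351484+0.000000i. P_3(cos γ) = 0.351484

0.351484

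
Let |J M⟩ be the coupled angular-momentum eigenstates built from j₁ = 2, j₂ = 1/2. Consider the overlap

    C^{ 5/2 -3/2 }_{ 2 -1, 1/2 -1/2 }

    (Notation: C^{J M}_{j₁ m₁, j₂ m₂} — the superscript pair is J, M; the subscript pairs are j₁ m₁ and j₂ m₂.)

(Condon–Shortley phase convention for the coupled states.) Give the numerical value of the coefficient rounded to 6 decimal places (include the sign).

+0.894427

j₁+j₂−J=0  J+j₁−j₂=4  J−j₁+j₂=1  j₁+j₂+J+1=6
(j₁±m₁, j₂±m₂, J±M) = (1,3,0,1,1,4)
P² = 144/5
sum k=0..0:
  [0] +1/6 = 1/6
S = 1/6
C² = P²·S² = 4/5 ; C = +0.894427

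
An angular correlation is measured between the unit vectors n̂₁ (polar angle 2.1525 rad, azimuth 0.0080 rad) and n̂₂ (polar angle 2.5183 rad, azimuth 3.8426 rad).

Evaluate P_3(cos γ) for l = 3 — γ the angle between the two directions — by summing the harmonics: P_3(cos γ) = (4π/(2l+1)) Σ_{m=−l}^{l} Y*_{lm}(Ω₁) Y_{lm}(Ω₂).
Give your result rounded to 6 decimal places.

Term-by-term m-sum for l=3 (normalisation 4π/7 = 1.795196):
  m=-3: (0.24329 + 0.00584j) × (0.04211 + 0.07150j) = 0.00983 + 0.01764j  (running Σ = 0.00983 + 0.01764j)
  m=-2: (-0.39196 - 0.00627j) × (-0.04749 + 0.27872j) = 0.02036 - 0.10895j  (running Σ = 0.03019 - 0.09131j)
  m=-1: (0.13756 + 0.00110j) × (-0.33105 + 0.27941j) = -0.04585 + 0.03807j  (running Σ = -0.01566 - 0.05323j)
  m=0: (0.30562 + 0.00000j) × (-0.08981 + 0.00000j) = -0.02745 + 0.00000j  (running Σ = -0.04311 - 0.05323j)
  m=1: (-0.13756 + 0.00110j) × (0.33105 + 0.27941j) = -0.04585 - 0.03807j  (running Σ = -0.08895 - 0.09131j)
  m=2: (-0.39196 + 0.00627j) × (-0.04749 - 0.27872j) = 0.02036 + 0.10895j  (running Σ = -0.06859 + 0.01764j)
  m=3: (-0.24329 + 0.00584j) × (-0.04211 + 0.07150j) = 0.00983 - 0.01764j  (running Σ = -0.05876 - 0.00000j)
Total Σ_m = -0.05876 - 0.00000j. Multiply by 1.795196: -0.10549 - 0.00000j. P_3(cos γ) = -0.105493

-0.105493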